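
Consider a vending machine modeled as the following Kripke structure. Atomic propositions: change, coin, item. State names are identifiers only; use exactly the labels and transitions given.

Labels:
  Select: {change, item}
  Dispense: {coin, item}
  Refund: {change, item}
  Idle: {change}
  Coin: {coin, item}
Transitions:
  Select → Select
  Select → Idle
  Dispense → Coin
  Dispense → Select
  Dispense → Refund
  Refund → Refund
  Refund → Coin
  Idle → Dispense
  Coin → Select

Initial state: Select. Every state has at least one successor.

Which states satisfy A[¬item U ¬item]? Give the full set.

{Idle}

States satisfying ¬item: {Idle}.
States satisfying A[¬item U ¬item]: {Idle}.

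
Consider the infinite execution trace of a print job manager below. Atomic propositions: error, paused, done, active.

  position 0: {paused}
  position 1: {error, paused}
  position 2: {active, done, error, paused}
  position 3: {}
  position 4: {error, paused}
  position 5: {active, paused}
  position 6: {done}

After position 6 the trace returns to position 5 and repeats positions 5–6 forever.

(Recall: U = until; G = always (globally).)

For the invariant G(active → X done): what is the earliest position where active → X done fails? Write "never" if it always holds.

Check active → X done at each position in order: 0 ✓, 1 ✓.
At position 2 the labels are {active, done, error, paused} and the next position 3 has {}, so active → X done is false there. This is the first violation.

2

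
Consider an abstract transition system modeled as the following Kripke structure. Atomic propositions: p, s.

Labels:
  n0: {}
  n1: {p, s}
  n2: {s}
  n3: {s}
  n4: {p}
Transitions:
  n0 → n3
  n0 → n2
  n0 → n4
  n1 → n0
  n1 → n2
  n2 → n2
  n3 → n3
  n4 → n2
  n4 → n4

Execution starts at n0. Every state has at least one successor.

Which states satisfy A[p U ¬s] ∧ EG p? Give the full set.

States satisfying p: {n1, n4}.
States satisfying ¬s: {n0, n4}.
States satisfying A[p U ¬s]: {n0, n4}.
States satisfying EG p: {n4}.
States satisfying A[p U ¬s] ∧ EG p: {n4}.

{n4}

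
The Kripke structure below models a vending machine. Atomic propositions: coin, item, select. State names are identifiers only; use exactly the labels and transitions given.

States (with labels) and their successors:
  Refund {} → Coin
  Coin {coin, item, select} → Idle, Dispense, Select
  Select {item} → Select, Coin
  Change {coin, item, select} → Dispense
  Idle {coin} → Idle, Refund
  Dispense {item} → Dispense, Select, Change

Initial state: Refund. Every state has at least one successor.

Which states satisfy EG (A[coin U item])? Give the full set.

{Coin, Select, Change, Dispense}

States satisfying A[coin U item]: {Coin, Select, Change, Dispense}.
States satisfying EG (A[coin U item]): {Coin, Select, Change, Dispense}.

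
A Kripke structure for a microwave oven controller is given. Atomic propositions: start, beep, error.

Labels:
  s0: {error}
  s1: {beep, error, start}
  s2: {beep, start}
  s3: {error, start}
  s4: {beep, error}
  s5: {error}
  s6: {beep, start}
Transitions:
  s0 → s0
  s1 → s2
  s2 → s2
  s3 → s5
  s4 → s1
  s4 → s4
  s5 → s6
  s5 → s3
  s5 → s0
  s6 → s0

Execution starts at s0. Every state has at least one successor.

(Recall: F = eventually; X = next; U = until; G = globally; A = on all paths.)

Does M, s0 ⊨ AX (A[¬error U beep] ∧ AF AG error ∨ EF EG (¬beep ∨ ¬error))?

Holds

States satisfying AX (A[¬error U beep] ∧ AF AG error ∨ EF EG (¬beep ∨ ¬error)): {s0, s1, s2, s3, s4, s5, s6}.
s0 ∈ Sat(AX (A[¬error U beep] ∧ AF AG error ∨ EF EG (¬beep ∨ ¬error))).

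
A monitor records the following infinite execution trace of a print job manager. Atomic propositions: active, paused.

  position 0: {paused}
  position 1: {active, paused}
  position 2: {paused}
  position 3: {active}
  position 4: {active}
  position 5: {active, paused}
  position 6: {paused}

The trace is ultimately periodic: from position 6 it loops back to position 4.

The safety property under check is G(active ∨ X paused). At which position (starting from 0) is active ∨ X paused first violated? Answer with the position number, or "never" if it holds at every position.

2

Check active ∨ X paused at each position in order: 0 ✓, 1 ✓.
At position 2 the labels are {paused} and the next position 3 has {active}, so active ∨ X paused is false there. This is the first violation.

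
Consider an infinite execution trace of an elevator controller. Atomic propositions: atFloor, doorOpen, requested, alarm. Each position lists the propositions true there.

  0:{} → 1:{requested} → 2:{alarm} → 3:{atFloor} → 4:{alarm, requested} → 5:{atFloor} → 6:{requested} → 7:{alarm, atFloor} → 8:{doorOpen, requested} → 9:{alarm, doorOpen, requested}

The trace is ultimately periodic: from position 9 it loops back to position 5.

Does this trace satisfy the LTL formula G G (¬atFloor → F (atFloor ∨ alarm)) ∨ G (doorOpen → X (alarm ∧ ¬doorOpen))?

G (¬atFloor → F (atFloor ∨ alarm)) holds at every position 0..9, and those are all positions ever visited, so G G (¬atFloor → F (atFloor ∨ alarm)) holds.
doorOpen → X (alarm ∧ ¬doorOpen) must hold at every position from 0 onward. It fails at position 8, so G (doorOpen → X (alarm ∧ ¬doorOpen)) is false.
Positions where doorOpen holds: 8, 9.
Check X (alarm ∧ ¬doorOpen) at each: 8→fails, 9→fails.
At position 0: G G (¬atFloor → F (atFloor ∨ alarm)) is true; G (doorOpen → X (alarm ∧ ¬doorOpen)) is false; so G G (¬atFloor → F (atFloor ∨ alarm)) ∨ G (doorOpen → X (alarm ∧ ¬doorOpen)) is true.

Yes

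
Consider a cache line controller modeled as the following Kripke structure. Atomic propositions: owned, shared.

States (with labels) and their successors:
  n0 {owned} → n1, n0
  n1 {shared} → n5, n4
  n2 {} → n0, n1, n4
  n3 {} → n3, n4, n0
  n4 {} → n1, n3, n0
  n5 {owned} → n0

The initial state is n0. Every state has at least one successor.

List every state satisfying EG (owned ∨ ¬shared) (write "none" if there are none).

{n0, n2, n3, n4, n5}

States satisfying owned ∨ ¬shared: {n0, n2, n3, n4, n5}.
States satisfying EG (owned ∨ ¬shared): {n0, n2, n3, n4, n5}.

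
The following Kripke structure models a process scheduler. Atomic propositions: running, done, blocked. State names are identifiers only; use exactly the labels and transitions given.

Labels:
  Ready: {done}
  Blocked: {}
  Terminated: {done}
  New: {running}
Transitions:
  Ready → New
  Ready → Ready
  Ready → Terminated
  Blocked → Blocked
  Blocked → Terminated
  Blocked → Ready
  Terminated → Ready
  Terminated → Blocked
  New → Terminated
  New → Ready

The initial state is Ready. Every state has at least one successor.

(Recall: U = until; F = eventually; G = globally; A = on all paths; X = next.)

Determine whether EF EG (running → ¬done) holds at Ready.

Yes

States satisfying EG (running → ¬done): {Ready, Blocked, Terminated, New}.
States satisfying EF EG (running → ¬done): {Ready, Blocked, Terminated, New}.
Some path from Ready reaches a state where EG (running → ¬done) holds.
Ready ∈ Sat(EF EG (running → ¬done)).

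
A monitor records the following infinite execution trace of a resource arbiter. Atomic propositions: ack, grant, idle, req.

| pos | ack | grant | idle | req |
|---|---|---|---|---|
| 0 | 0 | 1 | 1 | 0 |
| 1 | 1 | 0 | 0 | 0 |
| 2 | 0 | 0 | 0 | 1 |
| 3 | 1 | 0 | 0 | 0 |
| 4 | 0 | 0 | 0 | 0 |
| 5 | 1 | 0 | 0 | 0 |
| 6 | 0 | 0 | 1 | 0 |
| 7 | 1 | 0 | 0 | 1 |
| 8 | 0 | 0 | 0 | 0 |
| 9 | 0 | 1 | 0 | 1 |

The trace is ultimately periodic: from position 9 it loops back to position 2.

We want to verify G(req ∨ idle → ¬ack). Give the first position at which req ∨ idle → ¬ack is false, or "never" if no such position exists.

7

Check req ∨ idle → ¬ack at each position in order: 0 ✓, 1 ✓, 2 ✓, 3 ✓, 4 ✓, 5 ✓, 6 ✓.
At position 7 the labels are {ack, req}, so req ∨ idle → ¬ack is false there. This is the first violation.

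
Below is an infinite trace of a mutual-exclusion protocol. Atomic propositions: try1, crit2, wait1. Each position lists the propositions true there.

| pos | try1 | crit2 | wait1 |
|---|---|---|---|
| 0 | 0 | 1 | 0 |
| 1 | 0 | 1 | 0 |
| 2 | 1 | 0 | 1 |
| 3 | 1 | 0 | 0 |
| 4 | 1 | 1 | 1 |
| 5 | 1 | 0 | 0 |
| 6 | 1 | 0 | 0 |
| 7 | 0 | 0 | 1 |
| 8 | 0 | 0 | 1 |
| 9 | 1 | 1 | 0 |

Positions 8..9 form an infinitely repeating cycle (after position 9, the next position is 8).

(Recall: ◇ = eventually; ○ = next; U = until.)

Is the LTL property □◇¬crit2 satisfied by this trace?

◇¬crit2 holds at every position 0..9, and those are all positions ever visited, so □◇¬crit2 holds.

Satisfied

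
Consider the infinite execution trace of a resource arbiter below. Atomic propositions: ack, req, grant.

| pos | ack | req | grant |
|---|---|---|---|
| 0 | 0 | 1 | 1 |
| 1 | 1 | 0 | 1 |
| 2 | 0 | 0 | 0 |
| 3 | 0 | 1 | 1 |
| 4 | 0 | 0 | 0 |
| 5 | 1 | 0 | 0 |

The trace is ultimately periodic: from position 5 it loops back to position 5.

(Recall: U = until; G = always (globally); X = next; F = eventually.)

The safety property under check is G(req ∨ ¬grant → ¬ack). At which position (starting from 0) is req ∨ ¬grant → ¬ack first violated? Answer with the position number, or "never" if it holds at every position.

Check req ∨ ¬grant → ¬ack at each position in order: 0 ✓, 1 ✓, 2 ✓, 3 ✓, 4 ✓.
At position 5 the labels are {ack}, so req ∨ ¬grant → ¬ack is false there. This is the first violation.

5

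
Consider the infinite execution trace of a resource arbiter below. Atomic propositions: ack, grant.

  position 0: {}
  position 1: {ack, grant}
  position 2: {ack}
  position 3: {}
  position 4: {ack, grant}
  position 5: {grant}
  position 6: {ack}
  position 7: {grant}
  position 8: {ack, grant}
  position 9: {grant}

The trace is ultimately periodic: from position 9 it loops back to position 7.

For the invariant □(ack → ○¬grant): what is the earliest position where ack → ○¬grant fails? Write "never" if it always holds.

4

Check ack → ○¬grant at each position in order: 0 ✓, 1 ✓, 2 ✓, 3 ✓.
At position 4 the labels are {ack, grant} and the next position 5 has {grant}, so ack → ○¬grant is false there. This is the first violation.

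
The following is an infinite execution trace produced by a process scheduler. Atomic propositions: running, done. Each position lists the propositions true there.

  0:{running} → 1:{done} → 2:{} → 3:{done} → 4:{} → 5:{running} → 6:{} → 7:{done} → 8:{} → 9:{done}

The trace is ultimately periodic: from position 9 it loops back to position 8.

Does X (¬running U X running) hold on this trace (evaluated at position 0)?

The position after 0 is 1; ¬running U X running is true there.

Satisfied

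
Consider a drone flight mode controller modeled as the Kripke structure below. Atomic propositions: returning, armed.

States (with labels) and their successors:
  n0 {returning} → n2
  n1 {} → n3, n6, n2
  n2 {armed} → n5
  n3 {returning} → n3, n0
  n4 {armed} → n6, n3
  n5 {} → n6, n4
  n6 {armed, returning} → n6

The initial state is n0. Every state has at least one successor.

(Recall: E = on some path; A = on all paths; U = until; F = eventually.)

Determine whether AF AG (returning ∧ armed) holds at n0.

States satisfying AG (returning ∧ armed): {n6}.
States satisfying AF AG (returning ∧ armed): {n6}.
There is a path from n0 along which AG (returning ∧ armed) never holds.
n0 ∉ Sat(AF AG (returning ∧ armed)).

Does not hold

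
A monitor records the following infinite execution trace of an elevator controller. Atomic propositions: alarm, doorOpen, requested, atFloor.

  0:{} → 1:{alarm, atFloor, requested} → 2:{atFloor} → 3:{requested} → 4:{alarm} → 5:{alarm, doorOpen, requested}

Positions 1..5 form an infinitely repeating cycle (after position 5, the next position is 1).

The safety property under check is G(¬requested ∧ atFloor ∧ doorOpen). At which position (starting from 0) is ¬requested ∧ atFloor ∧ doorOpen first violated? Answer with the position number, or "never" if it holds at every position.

0

At position 0 the labels are {}, so ¬requested ∧ atFloor ∧ doorOpen is false there. This is the first violation.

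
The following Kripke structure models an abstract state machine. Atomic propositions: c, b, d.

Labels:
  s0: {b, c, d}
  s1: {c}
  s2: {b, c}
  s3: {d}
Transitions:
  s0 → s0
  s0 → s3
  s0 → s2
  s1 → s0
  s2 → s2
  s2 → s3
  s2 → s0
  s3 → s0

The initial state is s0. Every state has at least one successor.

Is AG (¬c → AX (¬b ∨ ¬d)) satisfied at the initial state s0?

Does not hold

States satisfying ¬c → AX (¬b ∨ ¬d): {s0, s1, s2}.
States satisfying AG (¬c → AX (¬b ∨ ¬d)): ∅.
s3 is reachable from s0 and violates ¬c → AX (¬b ∨ ¬d), so AG fails at s0.
s0 ∉ Sat(AG (¬c → AX (¬b ∨ ¬d))).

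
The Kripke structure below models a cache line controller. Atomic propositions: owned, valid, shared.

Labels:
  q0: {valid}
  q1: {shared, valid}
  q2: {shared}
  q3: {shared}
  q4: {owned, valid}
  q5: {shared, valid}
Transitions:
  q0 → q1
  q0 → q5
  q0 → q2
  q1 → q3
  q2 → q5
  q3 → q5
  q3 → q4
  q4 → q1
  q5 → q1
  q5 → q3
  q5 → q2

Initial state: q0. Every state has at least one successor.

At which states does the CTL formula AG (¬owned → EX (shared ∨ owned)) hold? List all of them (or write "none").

{q0, q1, q2, q3, q4, q5}

States satisfying ¬owned → EX (shared ∨ owned): {q0, q1, q2, q3, q4, q5}.
States satisfying AG (¬owned → EX (shared ∨ owned)): {q0, q1, q2, q3, q4, q5}.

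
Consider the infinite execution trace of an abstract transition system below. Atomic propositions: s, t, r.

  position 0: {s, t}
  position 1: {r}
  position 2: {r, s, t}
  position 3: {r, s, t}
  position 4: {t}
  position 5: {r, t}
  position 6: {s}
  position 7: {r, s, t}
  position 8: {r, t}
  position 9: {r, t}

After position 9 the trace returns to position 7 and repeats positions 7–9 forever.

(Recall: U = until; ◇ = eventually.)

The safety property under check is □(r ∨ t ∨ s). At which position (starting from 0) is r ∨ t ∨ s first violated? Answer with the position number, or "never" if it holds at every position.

never

r ∨ t ∨ s holds at every position 0..9, and those are all the positions the trace ever visits, so the invariant □(r ∨ t ∨ s) is never violated.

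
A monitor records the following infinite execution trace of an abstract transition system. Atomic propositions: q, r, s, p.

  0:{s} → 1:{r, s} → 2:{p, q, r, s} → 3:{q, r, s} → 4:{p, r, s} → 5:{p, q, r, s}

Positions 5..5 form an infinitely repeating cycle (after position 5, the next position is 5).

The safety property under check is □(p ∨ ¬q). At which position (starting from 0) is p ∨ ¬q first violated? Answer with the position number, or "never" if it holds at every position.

3

Check p ∨ ¬q at each position in order: 0 ✓, 1 ✓, 2 ✓.
At position 3 the labels are {q, r, s}, so p ∨ ¬q is false there. This is the first violation.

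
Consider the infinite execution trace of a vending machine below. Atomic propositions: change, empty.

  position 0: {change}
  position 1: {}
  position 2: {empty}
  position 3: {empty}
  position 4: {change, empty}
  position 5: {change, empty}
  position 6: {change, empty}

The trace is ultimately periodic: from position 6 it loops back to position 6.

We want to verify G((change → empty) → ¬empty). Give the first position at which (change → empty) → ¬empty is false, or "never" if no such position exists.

Check (change → empty) → ¬empty at each position in order: 0 ✓, 1 ✓.
At position 2 the labels are {empty}, so (change → empty) → ¬empty is false there. This is the first violation.

2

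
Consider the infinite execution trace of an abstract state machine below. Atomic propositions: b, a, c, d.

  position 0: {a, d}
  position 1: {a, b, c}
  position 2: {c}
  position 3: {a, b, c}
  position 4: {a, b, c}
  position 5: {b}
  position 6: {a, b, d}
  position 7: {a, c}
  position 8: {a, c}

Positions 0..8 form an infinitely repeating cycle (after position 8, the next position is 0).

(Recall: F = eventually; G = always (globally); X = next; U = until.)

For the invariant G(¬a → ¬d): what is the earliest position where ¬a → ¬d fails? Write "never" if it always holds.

never

¬a → ¬d holds at every position 0..8, and those are all the positions the trace ever visits, so the invariant G(¬a → ¬d) is never violated.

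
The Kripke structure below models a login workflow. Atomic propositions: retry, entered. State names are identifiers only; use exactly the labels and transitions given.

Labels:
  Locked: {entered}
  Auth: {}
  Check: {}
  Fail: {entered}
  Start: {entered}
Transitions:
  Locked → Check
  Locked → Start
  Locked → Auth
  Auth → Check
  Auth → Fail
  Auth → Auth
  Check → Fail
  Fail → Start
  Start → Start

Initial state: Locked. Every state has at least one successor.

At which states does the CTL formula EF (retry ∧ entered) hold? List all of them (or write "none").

States satisfying retry ∧ entered: ∅.
States satisfying EF (retry ∧ entered): ∅.

none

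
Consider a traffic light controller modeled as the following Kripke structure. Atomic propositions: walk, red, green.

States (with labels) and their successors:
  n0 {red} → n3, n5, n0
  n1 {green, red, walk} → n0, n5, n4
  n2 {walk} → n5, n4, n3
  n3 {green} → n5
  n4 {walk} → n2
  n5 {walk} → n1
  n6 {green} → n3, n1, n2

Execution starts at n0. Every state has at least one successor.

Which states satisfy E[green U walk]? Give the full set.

States satisfying green: {n1, n3, n6}.
States satisfying walk: {n1, n2, n4, n5}.
States satisfying E[green U walk]: {n1, n2, n3, n4, n5, n6}.

{n1, n2, n3, n4, n5, n6}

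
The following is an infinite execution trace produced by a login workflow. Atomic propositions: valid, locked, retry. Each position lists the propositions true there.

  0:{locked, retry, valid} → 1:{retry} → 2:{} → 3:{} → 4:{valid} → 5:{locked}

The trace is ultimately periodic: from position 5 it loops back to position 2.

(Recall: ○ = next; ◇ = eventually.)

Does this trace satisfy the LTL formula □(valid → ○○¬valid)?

valid → ○○¬valid holds at every position 0..5, and those are all positions ever visited, so □(valid → ○○¬valid) holds.
Positions where valid holds: 0, 4.
Check ○○¬valid at each: 0→ok, 4→ok.

Holds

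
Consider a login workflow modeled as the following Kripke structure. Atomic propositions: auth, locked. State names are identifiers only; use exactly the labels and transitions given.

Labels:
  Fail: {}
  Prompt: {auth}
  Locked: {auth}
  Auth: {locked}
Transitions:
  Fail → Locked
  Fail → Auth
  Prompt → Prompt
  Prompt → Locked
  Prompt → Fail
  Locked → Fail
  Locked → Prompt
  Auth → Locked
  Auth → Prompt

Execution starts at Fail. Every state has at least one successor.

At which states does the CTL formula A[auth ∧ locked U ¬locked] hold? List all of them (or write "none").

States satisfying auth ∧ locked: ∅.
States satisfying ¬locked: {Fail, Prompt, Locked}.
States satisfying A[auth ∧ locked U ¬locked]: {Fail, Prompt, Locked}.

{Fail, Prompt, Locked}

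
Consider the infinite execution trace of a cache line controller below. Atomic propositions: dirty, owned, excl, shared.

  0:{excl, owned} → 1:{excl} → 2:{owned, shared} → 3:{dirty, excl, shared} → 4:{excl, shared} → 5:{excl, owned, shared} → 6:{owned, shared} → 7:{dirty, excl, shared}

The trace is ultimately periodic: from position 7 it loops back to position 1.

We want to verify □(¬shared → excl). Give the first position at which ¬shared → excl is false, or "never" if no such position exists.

never

¬shared → excl holds at every position 0..7, and those are all the positions the trace ever visits, so the invariant □(¬shared → excl) is never violated.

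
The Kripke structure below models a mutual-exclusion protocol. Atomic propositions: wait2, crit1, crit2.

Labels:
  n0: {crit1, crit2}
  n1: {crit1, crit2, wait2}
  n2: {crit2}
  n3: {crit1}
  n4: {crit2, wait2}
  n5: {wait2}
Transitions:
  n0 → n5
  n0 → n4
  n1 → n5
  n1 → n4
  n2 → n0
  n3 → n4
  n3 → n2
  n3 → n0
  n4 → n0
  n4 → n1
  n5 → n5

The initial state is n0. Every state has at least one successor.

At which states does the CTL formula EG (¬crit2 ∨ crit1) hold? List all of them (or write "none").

States satisfying ¬crit2 ∨ crit1: {n0, n1, n3, n5}.
States satisfying EG (¬crit2 ∨ crit1): {n0, n1, n3, n5}.

{n0, n1, n3, n5}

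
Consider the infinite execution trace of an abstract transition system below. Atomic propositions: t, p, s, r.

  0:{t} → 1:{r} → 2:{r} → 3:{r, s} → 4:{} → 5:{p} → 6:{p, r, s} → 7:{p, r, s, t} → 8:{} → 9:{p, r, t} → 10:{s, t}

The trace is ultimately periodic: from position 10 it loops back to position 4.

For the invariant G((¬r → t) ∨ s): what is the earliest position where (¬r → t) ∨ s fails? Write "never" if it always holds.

Check (¬r → t) ∨ s at each position in order: 0 ✓, 1 ✓, 2 ✓, 3 ✓.
At position 4 the labels are {}, so (¬r → t) ∨ s is false there. This is the first violation.

4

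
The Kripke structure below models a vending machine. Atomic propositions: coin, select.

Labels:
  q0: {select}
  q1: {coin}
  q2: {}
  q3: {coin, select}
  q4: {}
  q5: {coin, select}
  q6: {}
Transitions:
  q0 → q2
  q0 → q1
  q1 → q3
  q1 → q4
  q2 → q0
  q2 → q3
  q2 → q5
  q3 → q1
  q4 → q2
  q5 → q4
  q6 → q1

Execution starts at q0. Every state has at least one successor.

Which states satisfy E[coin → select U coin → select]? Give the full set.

States satisfying coin → select: {q0, q2, q3, q4, q5, q6}.
States satisfying E[coin → select U coin → select]: {q0, q2, q3, q4, q5, q6}.

{q0, q2, q3, q4, q5, q6}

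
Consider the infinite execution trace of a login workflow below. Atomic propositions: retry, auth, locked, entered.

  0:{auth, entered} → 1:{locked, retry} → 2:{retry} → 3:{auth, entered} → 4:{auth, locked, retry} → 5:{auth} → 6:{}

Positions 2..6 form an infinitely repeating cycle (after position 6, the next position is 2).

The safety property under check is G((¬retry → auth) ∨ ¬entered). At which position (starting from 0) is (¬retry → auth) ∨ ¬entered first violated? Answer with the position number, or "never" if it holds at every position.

never

(¬retry → auth) ∨ ¬entered holds at every position 0..6, and those are all the positions the trace ever visits, so the invariant G((¬retry → auth) ∨ ¬entered) is never violated.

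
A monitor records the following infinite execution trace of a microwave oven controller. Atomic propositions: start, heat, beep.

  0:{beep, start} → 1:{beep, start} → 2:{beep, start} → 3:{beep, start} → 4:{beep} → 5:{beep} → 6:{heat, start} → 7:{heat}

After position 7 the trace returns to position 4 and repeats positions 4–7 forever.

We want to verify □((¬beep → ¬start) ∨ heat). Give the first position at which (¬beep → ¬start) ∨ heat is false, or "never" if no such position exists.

never

(¬beep → ¬start) ∨ heat holds at every position 0..7, and those are all the positions the trace ever visits, so the invariant □((¬beep → ¬start) ∨ heat) is never violated.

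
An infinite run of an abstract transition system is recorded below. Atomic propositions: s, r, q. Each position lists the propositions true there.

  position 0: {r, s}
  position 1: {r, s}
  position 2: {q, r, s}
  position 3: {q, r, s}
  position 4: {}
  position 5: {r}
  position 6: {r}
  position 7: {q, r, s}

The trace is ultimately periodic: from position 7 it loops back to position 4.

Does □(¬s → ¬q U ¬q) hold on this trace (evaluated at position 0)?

¬s → ¬q U ¬q holds at every position 0..7, and those are all positions ever visited, so □(¬s → ¬q U ¬q) holds.
Positions where ¬s holds: 4, 5, 6.
Check ¬q U ¬q at each: 4→ok, 5→ok, 6→ok.

Holds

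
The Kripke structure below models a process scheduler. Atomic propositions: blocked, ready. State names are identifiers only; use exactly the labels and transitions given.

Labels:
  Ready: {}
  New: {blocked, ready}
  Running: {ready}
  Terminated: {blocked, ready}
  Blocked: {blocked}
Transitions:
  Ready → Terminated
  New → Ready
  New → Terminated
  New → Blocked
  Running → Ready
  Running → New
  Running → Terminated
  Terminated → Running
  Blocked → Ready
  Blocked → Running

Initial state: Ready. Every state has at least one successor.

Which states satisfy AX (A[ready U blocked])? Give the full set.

{Ready}

States satisfying A[ready U blocked]: {New, Terminated, Blocked}.
States satisfying AX (A[ready U blocked]): {Ready}.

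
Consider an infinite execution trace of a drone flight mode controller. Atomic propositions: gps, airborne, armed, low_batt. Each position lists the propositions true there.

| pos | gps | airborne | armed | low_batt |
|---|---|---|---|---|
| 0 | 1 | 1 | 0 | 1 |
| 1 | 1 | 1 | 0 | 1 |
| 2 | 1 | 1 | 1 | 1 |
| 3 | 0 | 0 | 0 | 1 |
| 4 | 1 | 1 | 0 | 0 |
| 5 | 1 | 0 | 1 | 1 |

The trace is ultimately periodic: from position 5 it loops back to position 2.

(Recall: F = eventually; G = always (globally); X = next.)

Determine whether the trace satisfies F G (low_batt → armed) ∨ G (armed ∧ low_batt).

G (low_batt → armed) is false at every position 0..5, so it never becomes true and F G (low_batt → armed) fails.
armed ∧ low_batt must hold at every position from 0 onward. It fails at position 0, so G (armed ∧ low_batt) is false.
At position 0: F G (low_batt → armed) is false; G (armed ∧ low_batt) is false; so F G (low_batt → armed) ∨ G (armed ∧ low_batt) is false.

Violated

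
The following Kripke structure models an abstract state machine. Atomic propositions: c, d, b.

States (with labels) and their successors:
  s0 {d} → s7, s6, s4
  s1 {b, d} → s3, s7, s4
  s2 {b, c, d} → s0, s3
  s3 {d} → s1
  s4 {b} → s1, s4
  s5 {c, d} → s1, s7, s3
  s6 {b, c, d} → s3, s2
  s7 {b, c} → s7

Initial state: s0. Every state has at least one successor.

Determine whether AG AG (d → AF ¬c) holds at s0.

Satisfied

States satisfying AG (d → AF ¬c): {s0, s1, s2, s3, s4, s6, s7}.
States satisfying AG AG (d → AF ¬c): {s0, s1, s2, s3, s4, s6, s7}.
Every state reachable from s0 satisfies AG (d → AF ¬c).
s0 ∈ Sat(AG AG (d → AF ¬c)).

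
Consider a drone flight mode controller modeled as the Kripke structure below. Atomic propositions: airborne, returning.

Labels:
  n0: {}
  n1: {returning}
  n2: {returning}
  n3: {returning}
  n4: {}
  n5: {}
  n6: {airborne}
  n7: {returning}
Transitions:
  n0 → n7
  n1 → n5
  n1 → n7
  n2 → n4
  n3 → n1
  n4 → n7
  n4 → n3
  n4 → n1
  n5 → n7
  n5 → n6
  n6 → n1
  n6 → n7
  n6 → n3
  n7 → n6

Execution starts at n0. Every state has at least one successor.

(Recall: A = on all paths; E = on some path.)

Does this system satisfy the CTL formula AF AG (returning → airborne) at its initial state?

Violated

States satisfying AG (returning → airborne): ∅.
States satisfying AF AG (returning → airborne): ∅.
There is a path from n0 along which AG (returning → airborne) never holds.
n0 ∉ Sat(AF AG (returning → airborne)).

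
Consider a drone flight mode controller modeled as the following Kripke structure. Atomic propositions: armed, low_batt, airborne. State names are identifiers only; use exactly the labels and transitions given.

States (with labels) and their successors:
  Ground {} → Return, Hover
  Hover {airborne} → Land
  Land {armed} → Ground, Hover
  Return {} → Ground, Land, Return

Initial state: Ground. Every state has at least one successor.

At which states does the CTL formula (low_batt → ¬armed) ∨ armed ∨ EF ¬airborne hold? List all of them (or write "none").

{Ground, Hover, Land, Return}

States satisfying ¬armed: {Ground, Hover, Return}.
States satisfying low_batt → ¬armed: {Ground, Hover, Land, Return}.
States satisfying (low_batt → ¬armed) ∨ armed: {Ground, Hover, Land, Return}.
States satisfying ¬airborne: {Ground, Land, Return}.
States satisfying EF ¬airborne: {Ground, Hover, Land, Return}.
States satisfying (low_batt → ¬armed) ∨ armed ∨ EF ¬airborne: {Ground, Hover, Land, Return}.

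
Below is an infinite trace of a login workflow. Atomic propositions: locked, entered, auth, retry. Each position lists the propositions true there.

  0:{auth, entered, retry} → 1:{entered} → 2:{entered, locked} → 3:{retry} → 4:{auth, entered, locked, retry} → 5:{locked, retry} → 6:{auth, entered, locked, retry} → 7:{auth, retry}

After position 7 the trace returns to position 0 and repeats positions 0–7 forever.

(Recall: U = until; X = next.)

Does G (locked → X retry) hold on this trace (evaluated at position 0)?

Satisfied

locked → X retry holds at every position 0..7, and those are all positions ever visited, so G (locked → X retry) holds.
Positions where locked holds: 2, 4, 5, 6.
Check X retry at each: 2→ok, 4→ok, 5→ok, 6→ok.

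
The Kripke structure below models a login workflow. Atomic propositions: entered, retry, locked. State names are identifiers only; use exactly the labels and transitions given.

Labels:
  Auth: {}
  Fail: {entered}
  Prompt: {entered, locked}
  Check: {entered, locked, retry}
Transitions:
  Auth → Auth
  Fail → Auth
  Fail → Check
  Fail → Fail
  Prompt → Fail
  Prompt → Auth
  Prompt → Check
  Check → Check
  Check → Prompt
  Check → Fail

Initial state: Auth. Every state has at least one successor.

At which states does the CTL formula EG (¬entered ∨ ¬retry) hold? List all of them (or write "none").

States satisfying ¬entered ∨ ¬retry: {Auth, Fail, Prompt}.
States satisfying EG (¬entered ∨ ¬retry): {Auth, Fail, Prompt}.

{Auth, Fail, Prompt}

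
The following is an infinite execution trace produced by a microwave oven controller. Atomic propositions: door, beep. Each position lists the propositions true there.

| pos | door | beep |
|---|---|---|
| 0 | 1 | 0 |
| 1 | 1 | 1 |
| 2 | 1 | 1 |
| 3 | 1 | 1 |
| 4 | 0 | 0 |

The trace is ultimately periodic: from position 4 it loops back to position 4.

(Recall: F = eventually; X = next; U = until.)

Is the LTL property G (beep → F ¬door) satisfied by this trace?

Holds

beep → F ¬door holds at every position 0..4, and those are all positions ever visited, so G (beep → F ¬door) holds.
Positions where beep holds: 1, 2, 3.
Check F ¬door at each: 1→ok, 2→ok, 3→ok.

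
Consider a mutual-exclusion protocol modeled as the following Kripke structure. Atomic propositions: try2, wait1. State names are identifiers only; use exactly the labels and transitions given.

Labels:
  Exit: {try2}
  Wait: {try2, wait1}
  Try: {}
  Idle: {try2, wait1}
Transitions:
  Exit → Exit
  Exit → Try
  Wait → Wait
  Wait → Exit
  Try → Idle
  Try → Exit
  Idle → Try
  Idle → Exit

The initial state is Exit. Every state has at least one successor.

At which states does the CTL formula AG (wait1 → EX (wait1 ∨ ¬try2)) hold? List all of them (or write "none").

{Exit, Wait, Try, Idle}

States satisfying wait1 → EX (wait1 ∨ ¬try2): {Exit, Wait, Try, Idle}.
States satisfying AG (wait1 → EX (wait1 ∨ ¬try2)): {Exit, Wait, Try, Idle}.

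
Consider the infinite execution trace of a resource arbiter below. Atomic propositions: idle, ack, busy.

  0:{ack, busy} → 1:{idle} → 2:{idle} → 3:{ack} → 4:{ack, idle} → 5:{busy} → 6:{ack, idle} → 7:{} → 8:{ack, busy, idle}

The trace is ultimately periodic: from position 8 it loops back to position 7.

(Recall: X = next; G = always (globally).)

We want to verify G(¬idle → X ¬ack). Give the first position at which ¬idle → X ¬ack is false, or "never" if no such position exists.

Check ¬idle → X ¬ack at each position in order: 0 ✓, 1 ✓, 2 ✓.
At position 3 the labels are {ack} and the next position 4 has {ack, idle}, so ¬idle → X ¬ack is false there. This is the first violation.

3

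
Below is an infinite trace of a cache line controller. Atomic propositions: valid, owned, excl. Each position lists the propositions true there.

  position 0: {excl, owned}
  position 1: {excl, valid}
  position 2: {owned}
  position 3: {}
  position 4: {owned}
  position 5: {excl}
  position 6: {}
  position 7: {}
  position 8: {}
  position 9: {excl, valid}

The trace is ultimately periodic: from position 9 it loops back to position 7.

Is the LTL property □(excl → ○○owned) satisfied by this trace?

excl → ○○owned must hold at every position from 0 onward. It fails at position 1, so □(excl → ○○owned) is false.
Positions where excl holds: 0, 1, 5, 9.
Check ○○owned at each: 0→ok, 1→fails, 5→fails, 9→fails.

No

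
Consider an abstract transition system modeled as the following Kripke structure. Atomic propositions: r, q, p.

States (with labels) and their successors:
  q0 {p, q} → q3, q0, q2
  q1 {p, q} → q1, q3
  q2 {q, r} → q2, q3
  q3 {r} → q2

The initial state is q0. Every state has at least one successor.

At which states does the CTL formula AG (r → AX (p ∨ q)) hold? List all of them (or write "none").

none

States satisfying r → AX (p ∨ q): {q0, q1, q3}.
States satisfying AG (r → AX (p ∨ q)): ∅.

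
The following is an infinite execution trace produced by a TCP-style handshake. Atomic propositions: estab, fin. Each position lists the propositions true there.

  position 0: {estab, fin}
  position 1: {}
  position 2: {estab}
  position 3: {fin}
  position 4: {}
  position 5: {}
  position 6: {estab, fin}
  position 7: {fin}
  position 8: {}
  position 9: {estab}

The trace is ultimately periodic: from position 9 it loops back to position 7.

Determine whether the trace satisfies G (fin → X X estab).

fin → X X estab must hold at every position from 0 onward. It fails at position 3, so G (fin → X X estab) is false.
Positions where fin holds: 0, 3, 6, 7.
Check X X estab at each: 0→ok, 3→fails, 6→fails, 7→ok.

Violated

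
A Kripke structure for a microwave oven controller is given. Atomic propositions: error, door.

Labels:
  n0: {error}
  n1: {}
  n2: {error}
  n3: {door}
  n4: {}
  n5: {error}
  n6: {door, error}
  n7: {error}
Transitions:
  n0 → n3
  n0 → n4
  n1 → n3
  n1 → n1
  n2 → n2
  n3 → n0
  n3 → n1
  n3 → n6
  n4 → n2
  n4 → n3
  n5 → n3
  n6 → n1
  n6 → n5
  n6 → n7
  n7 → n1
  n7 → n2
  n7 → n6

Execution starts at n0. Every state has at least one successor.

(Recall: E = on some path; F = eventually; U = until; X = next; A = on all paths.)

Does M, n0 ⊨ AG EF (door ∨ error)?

States satisfying EF (door ∨ error): {n0, n1, n2, n3, n4, n5, n6, n7}.
States satisfying AG EF (door ∨ error): {n0, n1, n2, n3, n4, n5, n6, n7}.
Every state reachable from n0 satisfies EF (door ∨ error).
n0 ∈ Sat(AG EF (door ∨ error)).

Satisfied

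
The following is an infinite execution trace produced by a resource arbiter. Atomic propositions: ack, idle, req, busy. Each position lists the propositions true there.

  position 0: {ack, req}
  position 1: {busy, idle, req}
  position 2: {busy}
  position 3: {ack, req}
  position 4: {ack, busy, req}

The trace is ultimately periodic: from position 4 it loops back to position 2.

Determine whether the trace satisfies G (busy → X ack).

busy → X ack must hold at every position from 0 onward. It fails at position 1, so G (busy → X ack) is false.
Positions where busy holds: 1, 2, 4.
Check X ack at each: 1→fails, 2→ok, 4→fails.

Violated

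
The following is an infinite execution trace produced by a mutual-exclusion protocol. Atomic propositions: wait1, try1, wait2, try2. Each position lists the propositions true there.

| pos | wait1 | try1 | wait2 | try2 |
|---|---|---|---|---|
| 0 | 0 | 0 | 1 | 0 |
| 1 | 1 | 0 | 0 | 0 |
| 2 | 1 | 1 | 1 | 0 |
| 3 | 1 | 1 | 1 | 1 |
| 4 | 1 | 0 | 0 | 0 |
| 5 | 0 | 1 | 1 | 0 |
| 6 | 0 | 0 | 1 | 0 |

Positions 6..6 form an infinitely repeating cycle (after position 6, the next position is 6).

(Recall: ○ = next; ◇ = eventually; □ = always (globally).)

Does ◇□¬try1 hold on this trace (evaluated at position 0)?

□¬try1 holds at position 6, which is reachable from 0, so ◇□¬try1 holds.

Satisfied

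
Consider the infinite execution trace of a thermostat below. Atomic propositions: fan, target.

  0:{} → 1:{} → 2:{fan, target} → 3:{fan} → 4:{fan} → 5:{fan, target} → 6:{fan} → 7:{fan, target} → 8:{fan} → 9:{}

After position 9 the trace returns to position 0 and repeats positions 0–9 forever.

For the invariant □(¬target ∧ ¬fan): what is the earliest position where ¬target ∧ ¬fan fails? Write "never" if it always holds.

2

Check ¬target ∧ ¬fan at each position in order: 0 ✓, 1 ✓.
At position 2 the labels are {fan, target}, so ¬target ∧ ¬fan is false there. This is the first violation.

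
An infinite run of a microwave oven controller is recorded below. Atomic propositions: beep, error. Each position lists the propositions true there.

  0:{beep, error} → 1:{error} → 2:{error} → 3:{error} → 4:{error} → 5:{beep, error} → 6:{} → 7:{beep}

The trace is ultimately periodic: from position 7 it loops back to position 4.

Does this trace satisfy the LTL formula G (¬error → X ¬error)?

¬error → X ¬error must hold at every position from 0 onward. It fails at position 7, so G (¬error → X ¬error) is false.
Positions where ¬error holds: 6, 7.
Check X ¬error at each: 6→ok, 7→fails.

Violated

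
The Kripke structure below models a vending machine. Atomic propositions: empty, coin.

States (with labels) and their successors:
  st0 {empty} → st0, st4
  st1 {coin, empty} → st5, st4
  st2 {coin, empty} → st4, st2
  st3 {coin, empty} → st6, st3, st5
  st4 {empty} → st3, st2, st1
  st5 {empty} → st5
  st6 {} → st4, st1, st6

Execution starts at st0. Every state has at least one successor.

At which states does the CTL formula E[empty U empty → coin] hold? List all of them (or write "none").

{st0, st1, st2, st3, st4, st6}

States satisfying empty: {st0, st1, st2, st3, st4, st5}.
States satisfying empty → coin: {st1, st2, st3, st6}.
States satisfying E[empty U empty → coin]: {st0, st1, st2, st3, st4, st6}.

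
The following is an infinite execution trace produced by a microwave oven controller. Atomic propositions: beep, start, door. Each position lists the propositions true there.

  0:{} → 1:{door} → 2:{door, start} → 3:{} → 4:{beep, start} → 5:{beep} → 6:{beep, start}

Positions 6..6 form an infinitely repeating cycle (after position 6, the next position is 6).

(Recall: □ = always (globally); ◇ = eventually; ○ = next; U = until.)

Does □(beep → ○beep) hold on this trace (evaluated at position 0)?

beep → ○beep holds at every position 0..6, and those are all positions ever visited, so □(beep → ○beep) holds.
Positions where beep holds: 4, 5, 6.
Check ○beep at each: 4→ok, 5→ok, 6→ok.

Satisfied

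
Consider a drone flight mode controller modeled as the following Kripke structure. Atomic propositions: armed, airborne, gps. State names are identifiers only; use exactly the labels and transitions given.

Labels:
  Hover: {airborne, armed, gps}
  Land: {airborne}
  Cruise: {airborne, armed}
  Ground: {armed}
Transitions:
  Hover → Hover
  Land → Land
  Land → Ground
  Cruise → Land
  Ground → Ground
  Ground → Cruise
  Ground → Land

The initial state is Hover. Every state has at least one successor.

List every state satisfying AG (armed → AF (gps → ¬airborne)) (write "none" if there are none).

{Land, Cruise, Ground}

States satisfying armed → AF (gps → ¬airborne): {Land, Cruise, Ground}.
States satisfying AG (armed → AF (gps → ¬airborne)): {Land, Cruise, Ground}.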